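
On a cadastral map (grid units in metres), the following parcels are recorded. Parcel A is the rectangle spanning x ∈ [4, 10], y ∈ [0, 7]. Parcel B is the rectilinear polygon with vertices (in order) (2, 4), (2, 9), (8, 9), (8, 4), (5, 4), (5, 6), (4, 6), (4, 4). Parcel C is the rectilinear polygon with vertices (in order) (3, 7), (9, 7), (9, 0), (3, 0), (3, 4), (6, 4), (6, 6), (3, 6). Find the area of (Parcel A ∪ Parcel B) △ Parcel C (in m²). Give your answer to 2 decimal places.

32.00

|Parcel A ∪ Parcel B| = 60.
|(Parcel A ∪ Parcel B) ∩ Parcel C| = 32.
|(Parcel A ∪ Parcel B) △ Parcel C| = 60 + 36 − 64 = 32.00.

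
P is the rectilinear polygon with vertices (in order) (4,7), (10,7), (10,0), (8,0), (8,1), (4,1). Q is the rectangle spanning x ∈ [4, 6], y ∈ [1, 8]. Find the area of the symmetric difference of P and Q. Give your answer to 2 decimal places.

28.00

|P| = 38, |Q| = 14, |P∩Q| = 12.
|P △ Q| = |P| + |Q| − 2·|P∩Q| = 38 + 14 − 24 = 28.00.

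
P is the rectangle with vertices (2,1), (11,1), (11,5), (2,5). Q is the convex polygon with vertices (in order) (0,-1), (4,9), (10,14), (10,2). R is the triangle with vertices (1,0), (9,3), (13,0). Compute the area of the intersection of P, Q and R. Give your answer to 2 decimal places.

The intersection is the polygon with vertices (10,2), (6.667,1), (3.667,1), (9,3), (10,2.25).
By the shoelace formula its area is 5.29.

5.29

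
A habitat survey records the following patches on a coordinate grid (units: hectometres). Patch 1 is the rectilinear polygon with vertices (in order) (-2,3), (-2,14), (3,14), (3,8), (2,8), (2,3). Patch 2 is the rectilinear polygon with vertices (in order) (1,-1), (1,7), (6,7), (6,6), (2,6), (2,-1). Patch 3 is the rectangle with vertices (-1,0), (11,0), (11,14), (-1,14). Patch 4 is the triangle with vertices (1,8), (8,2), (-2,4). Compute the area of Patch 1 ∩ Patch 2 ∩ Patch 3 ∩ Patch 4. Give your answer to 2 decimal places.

3.70

The intersection is the polygon with vertices (1,7), (2,7), (2,6), (2,3.2), (1,3.4).
By the shoelace formula its area is 3.70.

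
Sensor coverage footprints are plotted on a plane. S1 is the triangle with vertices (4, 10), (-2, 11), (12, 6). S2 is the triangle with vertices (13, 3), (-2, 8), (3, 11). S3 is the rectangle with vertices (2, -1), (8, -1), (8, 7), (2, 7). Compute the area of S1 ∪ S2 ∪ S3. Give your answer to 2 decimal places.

By inclusion–exclusion:
Individual areas: |S1| = 8, |S2| = 35, |S3| = 48.
|S1∩S2| = 4.2298.
|S1∩S3| = 0.
|S2∩S3| = 8.
|S1∩S2∩S3| = 0.
|S1 ∪ S2 ∪ S3| = 91 − 12.2298 + 0 = 78.77.

78.77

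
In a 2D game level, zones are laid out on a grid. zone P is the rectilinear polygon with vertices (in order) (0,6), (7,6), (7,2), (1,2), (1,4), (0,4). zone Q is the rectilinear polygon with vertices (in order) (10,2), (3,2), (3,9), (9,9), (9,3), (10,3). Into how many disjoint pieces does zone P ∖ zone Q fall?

zone P ∖ zone Q is a single connected region.

1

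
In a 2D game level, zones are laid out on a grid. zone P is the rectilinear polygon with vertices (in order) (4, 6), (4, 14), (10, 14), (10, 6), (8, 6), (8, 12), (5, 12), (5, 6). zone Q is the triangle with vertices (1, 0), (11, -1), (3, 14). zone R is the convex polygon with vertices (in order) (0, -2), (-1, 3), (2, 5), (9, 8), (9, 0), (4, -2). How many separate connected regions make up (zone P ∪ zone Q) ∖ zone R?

(zone P ∪ zone Q) ∖ zone R splits into 2 disjoint pieces (area 44.5751, area 4.19).

2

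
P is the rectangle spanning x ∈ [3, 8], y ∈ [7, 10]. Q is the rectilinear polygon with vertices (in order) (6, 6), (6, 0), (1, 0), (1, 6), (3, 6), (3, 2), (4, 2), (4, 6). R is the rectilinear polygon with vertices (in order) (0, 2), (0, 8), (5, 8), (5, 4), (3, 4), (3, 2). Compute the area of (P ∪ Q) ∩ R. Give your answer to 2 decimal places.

|P ∪ Q| = 41.
|(P ∪ Q) ∩ R| = 12.00.

12.00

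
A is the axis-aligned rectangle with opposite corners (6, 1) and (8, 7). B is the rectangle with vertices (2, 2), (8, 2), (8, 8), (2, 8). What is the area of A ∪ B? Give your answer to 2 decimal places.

38.00

By inclusion–exclusion:
Individual areas: |A| = 12, |B| = 36.
|A∩B|: x∈[6,8], y∈[2,7] → 2·5 = 10.
|A ∪ B| = 48 − 10 = 38.00.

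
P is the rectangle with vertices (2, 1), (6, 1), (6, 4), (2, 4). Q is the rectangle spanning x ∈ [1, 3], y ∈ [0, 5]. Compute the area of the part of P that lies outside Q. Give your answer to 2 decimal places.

9.00

|P∩Q|: x∈[2,3], y∈[1,4] → 1·3 = 3.
|P| = 12.
|P ∖ Q| = |P| − |P∩Q| = 12 − 3 = 9.00.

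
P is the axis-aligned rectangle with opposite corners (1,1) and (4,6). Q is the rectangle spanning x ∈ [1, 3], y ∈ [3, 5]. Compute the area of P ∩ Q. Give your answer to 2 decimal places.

|P∩Q|: x∈[1,3], y∈[3,5] → 2·2 = 4.

4.00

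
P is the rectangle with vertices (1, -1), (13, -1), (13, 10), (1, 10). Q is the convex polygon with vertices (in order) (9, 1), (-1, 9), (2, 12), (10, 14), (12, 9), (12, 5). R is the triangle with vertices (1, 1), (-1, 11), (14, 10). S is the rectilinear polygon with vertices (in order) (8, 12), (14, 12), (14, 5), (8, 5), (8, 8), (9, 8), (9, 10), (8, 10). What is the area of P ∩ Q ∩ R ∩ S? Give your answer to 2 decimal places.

8.88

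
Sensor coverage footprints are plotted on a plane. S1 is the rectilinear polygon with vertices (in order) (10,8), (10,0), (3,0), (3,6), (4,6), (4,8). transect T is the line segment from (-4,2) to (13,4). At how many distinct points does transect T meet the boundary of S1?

2

The segment meets the boundary at (10,3.647), (3,2.824).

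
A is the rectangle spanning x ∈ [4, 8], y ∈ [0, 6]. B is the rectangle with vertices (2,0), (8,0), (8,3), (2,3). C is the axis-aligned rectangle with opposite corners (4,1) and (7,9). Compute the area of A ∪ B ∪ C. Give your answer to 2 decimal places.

39.00

By inclusion–exclusion:
Individual areas: |A| = 24, |B| = 18, |C| = 24.
|A∩B|: x∈[4,8], y∈[0,3] → 4·3 = 12.
|A∩C|: x∈[4,7], y∈[1,6] → 3·5 = 15.
|B∩C|: x∈[4,7], y∈[1,3] → 3·2 = 6.
|A∩B∩C| = 6.
|A ∪ B ∪ C| = 66 − 33 + 6 = 39.00.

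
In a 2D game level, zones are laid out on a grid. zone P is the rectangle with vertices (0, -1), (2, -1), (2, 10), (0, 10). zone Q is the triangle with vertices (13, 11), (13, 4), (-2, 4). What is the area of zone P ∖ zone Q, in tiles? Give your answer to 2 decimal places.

|zone P| = 22, |zone P∩zone Q| = 2.8.
|zone P ∖ zone Q| = |zone P| − |zone P∩zone Q| = 22 − 2.8 = 19.20.

19.20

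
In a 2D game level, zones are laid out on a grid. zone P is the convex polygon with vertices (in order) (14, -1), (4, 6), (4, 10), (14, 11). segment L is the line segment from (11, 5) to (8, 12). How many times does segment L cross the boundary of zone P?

The segment meets the boundary at (8.658,10.466).

1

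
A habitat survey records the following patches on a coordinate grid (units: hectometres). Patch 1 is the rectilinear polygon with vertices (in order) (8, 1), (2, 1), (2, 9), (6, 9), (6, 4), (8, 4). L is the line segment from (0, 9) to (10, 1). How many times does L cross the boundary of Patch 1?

4

The segment meets the boundary at (8,2.6), (6.25,4), (6,4.2), (2,7.4).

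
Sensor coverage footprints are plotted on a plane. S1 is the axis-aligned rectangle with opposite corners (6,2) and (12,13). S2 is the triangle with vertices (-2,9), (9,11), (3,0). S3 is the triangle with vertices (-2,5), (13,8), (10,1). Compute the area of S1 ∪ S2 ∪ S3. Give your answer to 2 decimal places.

119.62

By inclusion–exclusion:
Individual areas: |S1| = 66, |S2| = 54.5, |S3| = 48.
|S1∩S2| = 7.4318.
|S1∩S3| = 28.1524.
|S2∩S3| = 13.6684.
|S1∩S2∩S3| = 0.3704.
|S1 ∪ S2 ∪ S3| = 168.5 − 49.2526 + 0.3704 = 119.62.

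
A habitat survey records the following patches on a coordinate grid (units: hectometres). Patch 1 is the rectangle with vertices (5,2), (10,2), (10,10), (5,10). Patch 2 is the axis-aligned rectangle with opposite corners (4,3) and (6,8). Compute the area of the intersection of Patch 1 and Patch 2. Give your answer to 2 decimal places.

|Patch 1∩Patch 2|: x∈[5,6], y∈[3,8] → 1·5 = 5.

5.00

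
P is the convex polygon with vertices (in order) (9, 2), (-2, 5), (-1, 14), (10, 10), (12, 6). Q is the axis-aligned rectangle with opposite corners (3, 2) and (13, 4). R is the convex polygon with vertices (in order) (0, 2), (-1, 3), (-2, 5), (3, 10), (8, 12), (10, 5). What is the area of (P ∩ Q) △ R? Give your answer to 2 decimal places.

|P ∩ Q| = 8.5909.
|(P ∩ Q) ∩ R| = 1.5433.
|(P ∩ Q) △ R| = 8.5909 + 68 − 3.0866 = 73.50.

73.50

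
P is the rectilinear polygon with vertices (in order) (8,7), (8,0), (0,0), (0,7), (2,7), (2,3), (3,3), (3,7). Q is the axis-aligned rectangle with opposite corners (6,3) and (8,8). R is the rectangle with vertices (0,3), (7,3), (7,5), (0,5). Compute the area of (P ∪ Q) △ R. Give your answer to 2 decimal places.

|P ∪ Q| = 54.
|(P ∪ Q) ∩ R| = 12.
|(P ∪ Q) △ R| = 54 + 14 − 24 = 44.00.

44.00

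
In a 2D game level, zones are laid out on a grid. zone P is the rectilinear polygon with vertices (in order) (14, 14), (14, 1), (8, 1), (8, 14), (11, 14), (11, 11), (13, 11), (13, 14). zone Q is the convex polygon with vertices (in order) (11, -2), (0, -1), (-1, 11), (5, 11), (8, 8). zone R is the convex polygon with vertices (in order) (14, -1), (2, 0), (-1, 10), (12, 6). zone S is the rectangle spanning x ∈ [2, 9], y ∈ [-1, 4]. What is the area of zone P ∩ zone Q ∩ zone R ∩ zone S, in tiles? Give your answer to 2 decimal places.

3.00

The intersection is the polygon with vertices (8,1), (8,4), (9,4), (9,1).
By the shoelace formula its area is 3.00.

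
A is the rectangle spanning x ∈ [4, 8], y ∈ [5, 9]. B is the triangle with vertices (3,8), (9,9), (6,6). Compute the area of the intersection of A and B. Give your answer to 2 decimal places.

The intersection is the polygon with vertices (8,8), (6,6), (4,7.333), (4,8.167), (8,8.833).
By the shoelace formula its area is 6.67.

6.67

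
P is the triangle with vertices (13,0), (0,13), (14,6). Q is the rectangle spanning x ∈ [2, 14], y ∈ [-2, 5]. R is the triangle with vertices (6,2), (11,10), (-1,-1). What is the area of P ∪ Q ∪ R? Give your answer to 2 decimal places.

119.27

By inclusion–exclusion:
Individual areas: |P| = 45.5, |Q| = 84, |R| = 20.5.
|P∩Q| = 14.5833.
|P∩R| = 3.6702.
|Q∩R| = 12.4797.
|P∩Q∩R| = 0.
|P ∪ Q ∪ R| = 150 − 30.7332 + 0 = 119.27.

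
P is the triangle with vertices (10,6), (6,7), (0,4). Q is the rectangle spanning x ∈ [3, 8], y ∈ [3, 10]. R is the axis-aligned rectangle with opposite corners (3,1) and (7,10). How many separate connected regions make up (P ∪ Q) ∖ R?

(P ∪ Q) ∖ R splits into 2 disjoint pieces (area 7.9, area 1.35).

2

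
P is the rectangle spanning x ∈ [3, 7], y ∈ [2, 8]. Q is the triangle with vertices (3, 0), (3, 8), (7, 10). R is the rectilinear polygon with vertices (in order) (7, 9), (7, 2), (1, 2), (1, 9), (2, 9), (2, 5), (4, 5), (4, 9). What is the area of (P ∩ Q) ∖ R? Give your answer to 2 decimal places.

3.00

|P ∩ Q| = 12.
|(P ∩ Q) ∩ R| = 9.
|(P ∩ Q) ∖ R| = 12 − 9 = 3.00.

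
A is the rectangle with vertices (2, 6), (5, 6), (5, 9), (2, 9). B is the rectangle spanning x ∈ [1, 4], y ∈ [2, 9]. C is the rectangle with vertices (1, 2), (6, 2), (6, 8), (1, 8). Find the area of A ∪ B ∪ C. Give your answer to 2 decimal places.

By inclusion–exclusion:
Individual areas: |A| = 9, |B| = 21, |C| = 30.
|A∩B|: x∈[2,4], y∈[6,9] → 2·3 = 6.
|A∩C|: x∈[2,5], y∈[6,8] → 3·2 = 6.
|B∩C|: x∈[1,4], y∈[2,8] → 3·6 = 18.
|A∩B∩C| = 4.
|A ∪ B ∪ C| = 60 − 30 + 4 = 34.00.

34.00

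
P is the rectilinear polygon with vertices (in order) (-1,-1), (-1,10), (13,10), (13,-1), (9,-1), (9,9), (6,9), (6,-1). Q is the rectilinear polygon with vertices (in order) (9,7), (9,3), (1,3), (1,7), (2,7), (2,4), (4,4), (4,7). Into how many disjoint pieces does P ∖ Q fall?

P ∖ Q is a single connected region.

1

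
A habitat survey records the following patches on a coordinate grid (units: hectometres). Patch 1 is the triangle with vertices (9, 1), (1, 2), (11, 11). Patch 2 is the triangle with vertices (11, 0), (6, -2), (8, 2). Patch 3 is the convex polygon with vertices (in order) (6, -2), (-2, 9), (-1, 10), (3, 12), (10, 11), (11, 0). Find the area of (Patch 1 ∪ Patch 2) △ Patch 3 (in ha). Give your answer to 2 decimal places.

|Patch 1 ∪ Patch 2| = 48.2059.
|(Patch 1 ∪ Patch 2) ∩ Patch 3| = 45.4135.
|(Patch 1 ∪ Patch 2) △ Patch 3| = 48.2059 + 116.5 − 90.8269 = 73.88.

73.88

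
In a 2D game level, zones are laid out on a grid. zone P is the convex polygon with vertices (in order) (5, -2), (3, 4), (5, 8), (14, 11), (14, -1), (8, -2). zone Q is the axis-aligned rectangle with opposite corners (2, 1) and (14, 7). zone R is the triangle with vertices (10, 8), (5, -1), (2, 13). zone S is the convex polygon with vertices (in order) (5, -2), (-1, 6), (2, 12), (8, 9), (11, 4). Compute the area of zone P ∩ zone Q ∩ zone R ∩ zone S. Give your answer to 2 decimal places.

The intersection is the polygon with vertices (9.2,7), (9.327,6.788), (6.111,1), (4.571,1), (3.65,5.3), (4.5,7).
By the shoelace formula its area is 22.04.

22.04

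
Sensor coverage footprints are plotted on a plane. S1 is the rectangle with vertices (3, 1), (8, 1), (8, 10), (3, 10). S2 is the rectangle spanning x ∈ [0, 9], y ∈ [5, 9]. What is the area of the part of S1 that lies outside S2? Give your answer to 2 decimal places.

25.00

|S1∩S2|: x∈[3,8], y∈[5,9] → 5·4 = 20.
|S1| = 45.
|S1 ∖ S2| = |S1| − |S1∩S2| = 45 − 20 = 25.00.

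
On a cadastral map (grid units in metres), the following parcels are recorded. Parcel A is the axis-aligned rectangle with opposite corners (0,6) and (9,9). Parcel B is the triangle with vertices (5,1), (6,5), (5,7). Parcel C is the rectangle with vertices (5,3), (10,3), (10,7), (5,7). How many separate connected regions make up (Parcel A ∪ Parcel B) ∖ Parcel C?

(Parcel A ∪ Parcel B) ∖ Parcel C splits into 2 disjoint pieces (area 23, area 0.5).

2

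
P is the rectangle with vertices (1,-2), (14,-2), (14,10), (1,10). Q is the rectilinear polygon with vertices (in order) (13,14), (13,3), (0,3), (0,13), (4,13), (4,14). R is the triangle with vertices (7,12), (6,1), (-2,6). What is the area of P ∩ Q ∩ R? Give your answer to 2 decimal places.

34.49

The intersection is the polygon with vertices (6.818,10), (6.182,3), (2.8,3), (1,4.125), (1,8), (4,10).
By the shoelace formula its area is 34.49.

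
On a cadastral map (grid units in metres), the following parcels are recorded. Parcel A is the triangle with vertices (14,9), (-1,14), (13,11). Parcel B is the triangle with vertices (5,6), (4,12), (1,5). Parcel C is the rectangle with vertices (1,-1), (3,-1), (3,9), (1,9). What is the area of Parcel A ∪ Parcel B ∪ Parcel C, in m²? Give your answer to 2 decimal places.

By inclusion–exclusion:
Individual areas: |Parcel A| = 12.5, |Parcel B| = 12.5, |Parcel C| = 20.
|Parcel A∩Parcel B| = 0.
|Parcel A∩Parcel C| = 0.
|Parcel B∩Parcel C| = 4.0714.
|Parcel A∩Parcel B∩Parcel C| = 0.
|Parcel A ∪ Parcel B ∪ Parcel C| = 45 − 4.0714 + 0 = 40.93.

40.93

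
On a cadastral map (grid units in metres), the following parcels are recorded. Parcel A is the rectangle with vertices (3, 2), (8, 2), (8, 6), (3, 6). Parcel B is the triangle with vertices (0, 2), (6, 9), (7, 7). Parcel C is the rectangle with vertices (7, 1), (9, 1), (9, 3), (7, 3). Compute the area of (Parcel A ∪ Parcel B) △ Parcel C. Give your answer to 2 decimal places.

29.19

|Parcel A ∪ Parcel B| = 27.1929.
|(Parcel A ∪ Parcel B) ∩ Parcel C| = 1.
|(Parcel A ∪ Parcel B) △ Parcel C| = 27.1929 + 4 − 2 = 29.19.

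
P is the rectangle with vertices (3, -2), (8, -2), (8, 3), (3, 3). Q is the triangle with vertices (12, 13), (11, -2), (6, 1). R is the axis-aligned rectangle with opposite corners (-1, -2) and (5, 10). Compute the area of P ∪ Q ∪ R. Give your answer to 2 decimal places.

By inclusion–exclusion:
Individual areas: |P| = 25, |Q| = 39, |R| = 72.
|P∩Q| = 4.2.
|P∩R|: x∈[3,5], y∈[-2,3] → 2·5 = 10.
|Q∩R| = 0.
|P∩Q∩R| = 0.
|P ∪ Q ∪ R| = 136 − 14.2 + 0 = 121.80.

121.80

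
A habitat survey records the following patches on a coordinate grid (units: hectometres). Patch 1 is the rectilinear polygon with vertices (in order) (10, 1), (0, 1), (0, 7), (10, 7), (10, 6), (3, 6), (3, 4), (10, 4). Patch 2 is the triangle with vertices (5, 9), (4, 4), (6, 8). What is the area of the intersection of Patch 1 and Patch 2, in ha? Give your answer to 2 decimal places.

0.75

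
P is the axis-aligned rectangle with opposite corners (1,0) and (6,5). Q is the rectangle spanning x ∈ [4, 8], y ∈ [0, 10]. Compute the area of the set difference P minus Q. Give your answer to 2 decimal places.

|P∩Q|: x∈[4,6], y∈[0,5] → 2·5 = 10.
|P| = 25.
|P ∖ Q| = |P| − |P∩Q| = 25 − 10 = 15.00.

15.00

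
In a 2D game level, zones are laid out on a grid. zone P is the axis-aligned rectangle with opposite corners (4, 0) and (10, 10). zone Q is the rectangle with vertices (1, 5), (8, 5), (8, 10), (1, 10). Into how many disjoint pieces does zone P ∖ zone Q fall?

1

zone P ∖ zone Q is a single connected region.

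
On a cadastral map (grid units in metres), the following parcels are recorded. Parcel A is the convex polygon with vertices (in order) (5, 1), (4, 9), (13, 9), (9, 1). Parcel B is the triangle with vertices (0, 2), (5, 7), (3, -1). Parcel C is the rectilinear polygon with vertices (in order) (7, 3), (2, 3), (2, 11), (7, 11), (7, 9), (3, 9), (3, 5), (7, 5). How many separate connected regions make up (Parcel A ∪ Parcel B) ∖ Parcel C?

(Parcel A ∪ Parcel B) ∖ Parcel C splits into 2 disjoint pieces (area 9.5, area 48.25).

2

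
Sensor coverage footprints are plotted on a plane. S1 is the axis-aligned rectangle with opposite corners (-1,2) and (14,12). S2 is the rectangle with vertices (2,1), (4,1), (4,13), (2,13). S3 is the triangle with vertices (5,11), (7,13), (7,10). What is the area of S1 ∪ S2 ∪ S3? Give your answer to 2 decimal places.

154.50

By inclusion–exclusion:
Individual areas: |S1| = 150, |S2| = 24, |S3| = 3.
|S1∩S2|: x∈[2,4], y∈[2,12] → 2·10 = 20.
|S1∩S3| = 2.5.
|S2∩S3| = 0.
|S1∩S2∩S3| = 0.
|S1 ∪ S2 ∪ S3| = 177 − 22.5 + 0 = 154.50.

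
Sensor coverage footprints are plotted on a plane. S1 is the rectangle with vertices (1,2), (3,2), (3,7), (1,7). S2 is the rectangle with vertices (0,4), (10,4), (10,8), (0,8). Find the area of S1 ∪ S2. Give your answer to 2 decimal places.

44.00

By inclusion–exclusion:
Individual areas: |S1| = 10, |S2| = 40.
|S1∩S2|: x∈[1,3], y∈[4,7] → 2·3 = 6.
|S1 ∪ S2| = 50 − 6 = 44.00.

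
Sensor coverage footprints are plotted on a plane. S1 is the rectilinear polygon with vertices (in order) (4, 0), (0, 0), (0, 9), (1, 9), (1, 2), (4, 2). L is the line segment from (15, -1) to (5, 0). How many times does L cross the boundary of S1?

The segment lies entirely outside S1 and never meets its boundary.

0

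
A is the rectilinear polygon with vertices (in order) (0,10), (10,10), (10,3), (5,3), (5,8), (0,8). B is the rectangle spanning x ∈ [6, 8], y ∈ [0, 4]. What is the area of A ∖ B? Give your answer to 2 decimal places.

|A| = 45, |A∩B| = 2.
|A ∖ B| = |A| − |A∩B| = 45 − 2 = 43.00.

43.00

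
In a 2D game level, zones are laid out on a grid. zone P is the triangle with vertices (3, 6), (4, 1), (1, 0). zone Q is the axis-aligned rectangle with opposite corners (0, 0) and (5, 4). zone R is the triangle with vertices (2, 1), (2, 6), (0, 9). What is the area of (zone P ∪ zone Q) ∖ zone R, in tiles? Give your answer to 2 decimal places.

|zone P ∪ zone Q| = 21.0667.
|(zone P ∪ zone Q) ∩ zone R| = 1.125.
|(zone P ∪ zone Q) ∖ zone R| = 21.0667 − 1.125 = 19.94.

19.94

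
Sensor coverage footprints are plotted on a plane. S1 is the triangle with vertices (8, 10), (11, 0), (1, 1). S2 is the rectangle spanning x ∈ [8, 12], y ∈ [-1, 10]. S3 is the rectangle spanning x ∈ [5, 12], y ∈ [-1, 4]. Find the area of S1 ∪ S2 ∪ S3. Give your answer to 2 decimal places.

82.30

By inclusion–exclusion:
Individual areas: |S1| = 48.5, |S2| = 44, |S3| = 35.
|S1∩S2| = 14.55.
|S1∩S3| = 19.8.
|S2∩S3|: x∈[8,12], y∈[-1,4] → 4·5 = 20.
|S1∩S2∩S3| = 9.15.
|S1 ∪ S2 ∪ S3| = 127.5 − 54.35 + 9.15 = 82.30.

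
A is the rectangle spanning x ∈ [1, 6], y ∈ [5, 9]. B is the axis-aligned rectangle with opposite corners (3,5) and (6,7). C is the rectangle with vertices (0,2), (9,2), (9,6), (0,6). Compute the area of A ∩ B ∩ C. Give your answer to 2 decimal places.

3.00

The intersection is the polygon with vertices (3,5), (3,6), (6,6), (6,5).
By the shoelace formula its area is 3.00.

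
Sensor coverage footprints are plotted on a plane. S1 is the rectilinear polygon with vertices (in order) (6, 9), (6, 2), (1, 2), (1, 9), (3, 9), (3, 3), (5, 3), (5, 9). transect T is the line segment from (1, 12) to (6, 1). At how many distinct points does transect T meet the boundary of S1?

4

The segment meets the boundary at (3,7.6), (5.545,2), (2.364,9), (5,3.2).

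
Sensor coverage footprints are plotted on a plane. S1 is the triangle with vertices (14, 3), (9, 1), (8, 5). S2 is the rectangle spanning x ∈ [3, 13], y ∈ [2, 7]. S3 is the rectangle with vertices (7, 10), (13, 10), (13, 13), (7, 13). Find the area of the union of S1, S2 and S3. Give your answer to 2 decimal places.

By inclusion–exclusion:
Individual areas: |S1| = 11, |S2| = 50, |S3| = 18.
|S1∩S2| = 9.2583.
|S1∩S3| = 0.
|S2∩S3| = 0 (no overlap).
|S1∩S2∩S3| = 0.
|S1 ∪ S2 ∪ S3| = 79 − 9.2583 + 0 = 69.74.

69.74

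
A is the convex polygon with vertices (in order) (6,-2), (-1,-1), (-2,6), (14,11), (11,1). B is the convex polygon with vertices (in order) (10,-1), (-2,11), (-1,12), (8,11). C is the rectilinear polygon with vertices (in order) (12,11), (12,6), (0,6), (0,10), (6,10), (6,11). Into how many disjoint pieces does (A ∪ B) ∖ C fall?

2

(A ∪ B) ∖ C splits into 2 disjoint pieces (area 98.964, area 13).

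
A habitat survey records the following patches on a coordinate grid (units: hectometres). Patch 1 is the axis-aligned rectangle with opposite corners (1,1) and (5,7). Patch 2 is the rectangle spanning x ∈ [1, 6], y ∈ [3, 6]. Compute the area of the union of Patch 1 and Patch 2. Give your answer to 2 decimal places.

By inclusion–exclusion:
Individual areas: |Patch 1| = 24, |Patch 2| = 15.
|Patch 1∩Patch 2|: x∈[1,5], y∈[3,6] → 4·3 = 12.
|Patch 1 ∪ Patch 2| = 39 − 12 = 27.00.

27.00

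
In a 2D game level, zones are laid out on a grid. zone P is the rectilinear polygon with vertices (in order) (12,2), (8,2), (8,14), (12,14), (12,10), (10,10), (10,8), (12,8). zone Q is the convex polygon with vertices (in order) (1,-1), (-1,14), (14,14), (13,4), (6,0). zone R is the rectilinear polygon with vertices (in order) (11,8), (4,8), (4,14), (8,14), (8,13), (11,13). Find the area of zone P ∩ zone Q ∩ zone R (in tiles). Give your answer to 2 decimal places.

13.00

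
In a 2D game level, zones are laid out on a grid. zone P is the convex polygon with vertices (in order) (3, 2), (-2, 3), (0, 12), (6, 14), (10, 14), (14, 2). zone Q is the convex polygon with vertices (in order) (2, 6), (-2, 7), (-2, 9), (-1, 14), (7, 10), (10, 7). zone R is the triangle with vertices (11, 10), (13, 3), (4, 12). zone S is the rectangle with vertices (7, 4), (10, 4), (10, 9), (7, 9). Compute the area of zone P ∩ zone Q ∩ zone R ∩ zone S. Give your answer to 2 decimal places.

The intersection is the polygon with vertices (10,7), (9.111,6.889), (7,9), (8,9).
By the shoelace formula its area is 2.06.

2.06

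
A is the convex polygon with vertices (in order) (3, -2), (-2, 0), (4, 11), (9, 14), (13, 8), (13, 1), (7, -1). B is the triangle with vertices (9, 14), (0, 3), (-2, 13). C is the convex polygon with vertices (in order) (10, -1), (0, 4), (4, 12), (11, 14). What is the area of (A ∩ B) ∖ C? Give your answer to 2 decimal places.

|A ∩ B| = 15.3659.
|(A ∩ B) ∩ C| = 14.7217.
|(A ∩ B) ∖ C| = 15.3659 − 14.7217 = 0.64.

0.64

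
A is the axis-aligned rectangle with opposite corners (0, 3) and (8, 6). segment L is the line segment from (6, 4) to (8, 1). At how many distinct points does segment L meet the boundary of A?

1

The segment meets the boundary at (6.667,3).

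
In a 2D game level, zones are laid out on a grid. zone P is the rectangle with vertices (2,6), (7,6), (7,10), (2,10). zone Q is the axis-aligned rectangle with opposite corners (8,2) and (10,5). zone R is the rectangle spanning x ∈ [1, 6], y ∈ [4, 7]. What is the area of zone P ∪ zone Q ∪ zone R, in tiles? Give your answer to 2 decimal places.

37.00

By inclusion–exclusion:
Individual areas: |zone P| = 20, |zone Q| = 6, |zone R| = 15.
|zone P∩zone Q| = 0 (no overlap).
|zone P∩zone R|: x∈[2,6], y∈[6,7] → 4·1 = 4.
|zone Q∩zone R| = 0 (no overlap).
|zone P∩zone Q∩zone R| = 0.
|zone P ∪ zone Q ∪ zone R| = 41 − 4 + 0 = 37.00.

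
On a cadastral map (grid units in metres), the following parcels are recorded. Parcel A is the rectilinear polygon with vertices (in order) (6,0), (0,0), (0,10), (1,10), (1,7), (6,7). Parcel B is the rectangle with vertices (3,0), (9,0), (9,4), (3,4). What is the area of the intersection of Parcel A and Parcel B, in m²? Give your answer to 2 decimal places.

12.00

The intersection is the polygon with vertices (3,0), (3,4), (6,4), (6,0).
By the shoelace formula its area is 12.00.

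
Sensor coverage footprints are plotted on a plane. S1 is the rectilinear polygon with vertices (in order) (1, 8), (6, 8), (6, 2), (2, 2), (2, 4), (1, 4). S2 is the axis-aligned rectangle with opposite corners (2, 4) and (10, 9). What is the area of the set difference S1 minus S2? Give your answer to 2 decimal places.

12.00

|S1| = 28, |S1∩S2| = 16.
|S1 ∖ S2| = |S1| − |S1∩S2| = 28 − 16 = 12.00.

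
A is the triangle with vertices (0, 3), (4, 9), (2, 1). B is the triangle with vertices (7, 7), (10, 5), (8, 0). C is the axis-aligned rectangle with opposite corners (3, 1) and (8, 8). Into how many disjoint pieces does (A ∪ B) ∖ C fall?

3

(A ∪ B) ∖ C splits into 3 disjoint pieces (area 8.75, area 0.2083, area 6.4048).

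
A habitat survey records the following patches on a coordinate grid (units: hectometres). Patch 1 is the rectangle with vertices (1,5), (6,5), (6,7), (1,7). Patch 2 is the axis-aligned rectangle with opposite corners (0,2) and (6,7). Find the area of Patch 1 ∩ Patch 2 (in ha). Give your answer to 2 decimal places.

|Patch 1∩Patch 2|: x∈[1,6], y∈[5,7] → 5·2 = 10.

10.00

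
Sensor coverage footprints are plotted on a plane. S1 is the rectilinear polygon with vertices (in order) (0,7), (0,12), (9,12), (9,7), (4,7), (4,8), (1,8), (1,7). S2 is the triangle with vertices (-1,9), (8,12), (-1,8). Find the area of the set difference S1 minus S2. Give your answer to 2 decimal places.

|S1| = 42, |S1∩S2| = 3.5556.
|S1 ∖ S2| = |S1| − |S1∩S2| = 42 − 3.5556 = 38.44.

38.44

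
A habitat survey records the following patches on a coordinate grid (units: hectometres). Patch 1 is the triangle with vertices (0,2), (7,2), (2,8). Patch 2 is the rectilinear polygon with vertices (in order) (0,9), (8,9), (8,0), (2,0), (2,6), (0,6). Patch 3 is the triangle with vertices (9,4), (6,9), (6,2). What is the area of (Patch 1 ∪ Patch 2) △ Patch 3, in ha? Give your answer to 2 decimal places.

|Patch 1 ∪ Patch 2| = 65.3333.
|(Patch 1 ∪ Patch 2) ∩ Patch 3| = 9.3333.
|(Patch 1 ∪ Patch 2) △ Patch 3| = 65.3333 + 10.5 − 18.6667 = 57.17.

57.17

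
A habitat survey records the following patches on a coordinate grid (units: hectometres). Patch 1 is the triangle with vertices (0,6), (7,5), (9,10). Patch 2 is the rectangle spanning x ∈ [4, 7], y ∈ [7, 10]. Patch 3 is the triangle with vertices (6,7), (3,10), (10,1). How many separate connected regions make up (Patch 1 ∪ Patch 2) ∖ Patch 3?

(Patch 1 ∪ Patch 2) ∖ Patch 3 splits into 2 disjoint pieces (area 11.8299, area 9.4216).

2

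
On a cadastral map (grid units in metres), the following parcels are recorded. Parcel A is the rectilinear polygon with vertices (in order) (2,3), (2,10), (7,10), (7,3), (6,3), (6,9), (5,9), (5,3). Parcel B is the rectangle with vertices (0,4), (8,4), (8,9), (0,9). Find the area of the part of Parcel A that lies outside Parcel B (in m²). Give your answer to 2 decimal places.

|Parcel A| = 29, |Parcel A∩Parcel B| = 20.
|Parcel A ∖ Parcel B| = |Parcel A| − |Parcel A∩Parcel B| = 29 − 20 = 9.00.

9.00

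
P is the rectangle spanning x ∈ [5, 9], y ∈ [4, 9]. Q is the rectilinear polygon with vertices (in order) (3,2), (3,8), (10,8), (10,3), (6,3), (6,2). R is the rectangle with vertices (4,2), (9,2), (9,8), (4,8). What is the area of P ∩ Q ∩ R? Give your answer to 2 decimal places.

16.00

The intersection is the polygon with vertices (5,4), (5,8), (9,8), (9,4).
By the shoelace formula its area is 16.00.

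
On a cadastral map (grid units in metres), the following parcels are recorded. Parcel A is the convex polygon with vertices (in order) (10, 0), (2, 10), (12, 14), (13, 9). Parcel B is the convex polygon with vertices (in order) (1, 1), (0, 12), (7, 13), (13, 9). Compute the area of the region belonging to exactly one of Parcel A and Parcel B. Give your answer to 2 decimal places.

77.50

|Parcel A| = 78, |Parcel B| = 87, |Parcel A∩Parcel B| = 43.7486.
|Parcel A △ Parcel B| = |Parcel A| + |Parcel B| − 2·|Parcel A∩Parcel B| = 78 + 87 − 87.4973 = 77.50.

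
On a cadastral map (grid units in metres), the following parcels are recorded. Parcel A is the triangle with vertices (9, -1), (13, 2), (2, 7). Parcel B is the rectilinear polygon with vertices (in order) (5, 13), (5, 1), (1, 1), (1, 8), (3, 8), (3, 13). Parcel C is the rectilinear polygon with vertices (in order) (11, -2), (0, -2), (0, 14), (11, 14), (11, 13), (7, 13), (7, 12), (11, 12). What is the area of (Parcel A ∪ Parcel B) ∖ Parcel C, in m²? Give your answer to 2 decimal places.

2.41

|Parcel A ∪ Parcel B| = 61.4026.
|(Parcel A ∪ Parcel B) ∩ Parcel C| = 58.9935.
|(Parcel A ∪ Parcel B) ∖ Parcel C| = 61.4026 − 58.9935 = 2.41.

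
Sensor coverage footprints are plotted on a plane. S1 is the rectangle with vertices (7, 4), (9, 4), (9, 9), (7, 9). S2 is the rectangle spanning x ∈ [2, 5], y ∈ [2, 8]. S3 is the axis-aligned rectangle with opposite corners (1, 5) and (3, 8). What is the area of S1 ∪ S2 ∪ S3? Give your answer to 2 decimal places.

By inclusion–exclusion:
Individual areas: |S1| = 10, |S2| = 18, |S3| = 6.
|S1∩S2| = 0 (no overlap).
|S1∩S3| = 0 (no overlap).
|S2∩S3|: x∈[2,3], y∈[5,8] → 1·3 = 3.
|S1∩S2∩S3| = 0.
|S1 ∪ S2 ∪ S3| = 34 − 3 + 0 = 31.00.

31.00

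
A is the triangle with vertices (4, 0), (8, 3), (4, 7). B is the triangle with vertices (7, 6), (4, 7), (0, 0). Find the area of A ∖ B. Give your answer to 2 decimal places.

|A| = 14, |A∩B| = 3.4341.
|A ∖ B| = |A| − |A∩B| = 14 − 3.4341 = 10.57.

10.57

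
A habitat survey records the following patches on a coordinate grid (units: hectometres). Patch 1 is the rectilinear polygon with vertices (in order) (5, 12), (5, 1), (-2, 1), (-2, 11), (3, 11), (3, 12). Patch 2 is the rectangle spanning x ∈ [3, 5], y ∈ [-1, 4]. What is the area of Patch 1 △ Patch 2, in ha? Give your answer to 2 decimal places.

70.00

|Patch 1| = 72, |Patch 2| = 10, |Patch 1∩Patch 2| = 6.
|Patch 1 △ Patch 2| = |Patch 1| + |Patch 2| − 2·|Patch 1∩Patch 2| = 72 + 10 − 12 = 70.00.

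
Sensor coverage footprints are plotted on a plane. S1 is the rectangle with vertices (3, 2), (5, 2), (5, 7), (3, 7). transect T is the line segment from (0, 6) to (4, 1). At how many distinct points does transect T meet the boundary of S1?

2

The segment meets the boundary at (3,2.25), (3.2,2).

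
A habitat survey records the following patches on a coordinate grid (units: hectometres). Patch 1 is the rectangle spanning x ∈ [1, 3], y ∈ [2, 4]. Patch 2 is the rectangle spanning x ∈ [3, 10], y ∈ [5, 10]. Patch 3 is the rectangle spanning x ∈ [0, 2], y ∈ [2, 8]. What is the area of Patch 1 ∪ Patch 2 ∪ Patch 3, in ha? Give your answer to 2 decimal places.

49.00

By inclusion–exclusion:
Individual areas: |Patch 1| = 4, |Patch 2| = 35, |Patch 3| = 12.
|Patch 1∩Patch 2| = 0 (no overlap).
|Patch 1∩Patch 3|: x∈[1,2], y∈[2,4] → 1·2 = 2.
|Patch 2∩Patch 3| = 0 (no overlap).
|Patch 1∩Patch 2∩Patch 3| = 0.
|Patch 1 ∪ Patch 2 ∪ Patch 3| = 51 − 2 + 0 = 49.00.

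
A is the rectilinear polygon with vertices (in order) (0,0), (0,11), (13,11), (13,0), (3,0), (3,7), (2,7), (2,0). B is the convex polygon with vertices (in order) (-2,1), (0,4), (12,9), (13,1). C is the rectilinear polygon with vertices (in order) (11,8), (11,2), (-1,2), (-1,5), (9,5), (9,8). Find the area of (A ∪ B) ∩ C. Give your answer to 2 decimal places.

40.22

|A ∪ B| = 143.0417.
|(A ∪ B) ∩ C| = 40.22.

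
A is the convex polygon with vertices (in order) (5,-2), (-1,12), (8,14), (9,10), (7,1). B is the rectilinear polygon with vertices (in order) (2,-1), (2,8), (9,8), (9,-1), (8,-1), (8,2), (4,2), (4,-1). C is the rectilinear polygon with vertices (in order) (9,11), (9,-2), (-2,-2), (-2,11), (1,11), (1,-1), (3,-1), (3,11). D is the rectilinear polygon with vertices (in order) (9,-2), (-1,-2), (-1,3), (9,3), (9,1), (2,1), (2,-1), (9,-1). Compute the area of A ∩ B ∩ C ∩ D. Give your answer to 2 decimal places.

4.74

The intersection is the polygon with vertices (7.222,2), (4,2), (4,1), (3.714,1), (3,2.667), (3,3), (7.444,3).
By the shoelace formula its area is 4.74.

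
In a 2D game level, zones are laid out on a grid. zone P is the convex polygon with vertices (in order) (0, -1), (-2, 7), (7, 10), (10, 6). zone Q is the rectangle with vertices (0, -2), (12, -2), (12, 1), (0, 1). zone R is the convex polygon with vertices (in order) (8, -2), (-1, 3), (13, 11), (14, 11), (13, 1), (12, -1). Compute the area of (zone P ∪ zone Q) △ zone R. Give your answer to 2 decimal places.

|zone P ∪ zone Q| = 102.6429.
|(zone P ∪ zone Q) ∩ zone R| = 50.3804.
|(zone P ∪ zone Q) △ zone R| = 102.6429 + 104.5 − 100.7607 = 106.38.

106.38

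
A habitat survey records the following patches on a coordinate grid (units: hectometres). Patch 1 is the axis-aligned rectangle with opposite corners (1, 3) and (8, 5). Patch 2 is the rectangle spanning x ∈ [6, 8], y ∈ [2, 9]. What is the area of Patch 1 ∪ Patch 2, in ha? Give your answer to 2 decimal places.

24.00

By inclusion–exclusion:
Individual areas: |Patch 1| = 14, |Patch 2| = 14.
|Patch 1∩Patch 2|: x∈[6,8], y∈[3,5] → 2·2 = 4.
|Patch 1 ∪ Patch 2| = 28 − 4 = 24.00.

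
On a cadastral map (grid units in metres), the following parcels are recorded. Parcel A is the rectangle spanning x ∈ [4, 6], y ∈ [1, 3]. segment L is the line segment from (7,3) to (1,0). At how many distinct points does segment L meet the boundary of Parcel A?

The segment meets the boundary at (4,1.5), (6,2.5).

2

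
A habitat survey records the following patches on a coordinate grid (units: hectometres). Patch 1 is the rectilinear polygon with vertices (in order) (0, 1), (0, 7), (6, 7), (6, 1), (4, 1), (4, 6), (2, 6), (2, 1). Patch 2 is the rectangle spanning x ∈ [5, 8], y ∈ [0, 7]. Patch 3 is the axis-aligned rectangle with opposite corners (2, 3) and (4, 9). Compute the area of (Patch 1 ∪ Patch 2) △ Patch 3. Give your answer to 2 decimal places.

|Patch 1 ∪ Patch 2| = 41.
|(Patch 1 ∪ Patch 2) ∩ Patch 3| = 2.
|(Patch 1 ∪ Patch 2) △ Patch 3| = 41 + 12 − 4 = 49.00.

49.00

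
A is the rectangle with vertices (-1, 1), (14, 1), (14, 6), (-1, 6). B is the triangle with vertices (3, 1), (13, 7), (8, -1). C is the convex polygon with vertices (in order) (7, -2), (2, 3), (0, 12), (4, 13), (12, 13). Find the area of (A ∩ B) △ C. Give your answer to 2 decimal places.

|A ∩ B| = 18.2292.
|(A ∩ B) ∩ C| = 9.1875.
|(A ∩ B) △ C| = 18.2292 + 109 − 18.375 = 108.85.

108.85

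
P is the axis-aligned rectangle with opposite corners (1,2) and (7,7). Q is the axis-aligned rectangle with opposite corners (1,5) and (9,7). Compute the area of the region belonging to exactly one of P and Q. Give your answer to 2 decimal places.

|P∩Q|: x∈[1,7], y∈[5,7] → 6·2 = 12.
|P △ Q| = |P| + |Q| − 2·|P∩Q| = 30 + 16 − 24 = 22.00.

22.00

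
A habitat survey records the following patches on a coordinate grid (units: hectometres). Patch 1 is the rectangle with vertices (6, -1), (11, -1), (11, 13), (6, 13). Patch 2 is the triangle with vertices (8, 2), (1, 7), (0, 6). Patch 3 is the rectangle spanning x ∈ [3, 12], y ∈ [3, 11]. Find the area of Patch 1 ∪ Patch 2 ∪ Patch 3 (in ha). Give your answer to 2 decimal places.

105.32

By inclusion–exclusion:
Individual areas: |Patch 1| = 70, |Patch 2| = 6, |Patch 3| = 72.
|Patch 1∩Patch 2| = 0.4286.
|Patch 1∩Patch 3|: x∈[6,11], y∈[3,11] → 5·8 = 40.
|Patch 2∩Patch 3| = 2.3786.
|Patch 1∩Patch 2∩Patch 3| = 0.1286.
|Patch 1 ∪ Patch 2 ∪ Patch 3| = 148 − 42.8071 + 0.1286 = 105.32.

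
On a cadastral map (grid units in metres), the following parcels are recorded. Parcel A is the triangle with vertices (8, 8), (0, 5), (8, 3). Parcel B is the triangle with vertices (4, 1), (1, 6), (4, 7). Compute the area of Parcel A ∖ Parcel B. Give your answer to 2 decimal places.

|Parcel A| = 20, |Parcel A∩Parcel B| = 4.2317.
|Parcel A ∖ Parcel B| = |Parcel A| − |Parcel A∩Parcel B| = 20 − 4.2317 = 15.77.

15.77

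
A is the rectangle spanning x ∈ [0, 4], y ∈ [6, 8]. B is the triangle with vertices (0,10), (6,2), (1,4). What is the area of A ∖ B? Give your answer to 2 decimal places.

|A| = 8, |A∩B| = 3.5.
|A ∖ B| = |A| − |A∩B| = 8 − 3.5 = 4.50.

4.50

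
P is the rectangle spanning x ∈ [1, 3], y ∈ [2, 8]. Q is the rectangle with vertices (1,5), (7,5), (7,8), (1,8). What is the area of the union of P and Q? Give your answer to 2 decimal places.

24.00

By inclusion–exclusion:
Individual areas: |P| = 12, |Q| = 18.
|P∩Q|: x∈[1,3], y∈[5,8] → 2·3 = 6.
|P ∪ Q| = 30 − 6 = 24.00.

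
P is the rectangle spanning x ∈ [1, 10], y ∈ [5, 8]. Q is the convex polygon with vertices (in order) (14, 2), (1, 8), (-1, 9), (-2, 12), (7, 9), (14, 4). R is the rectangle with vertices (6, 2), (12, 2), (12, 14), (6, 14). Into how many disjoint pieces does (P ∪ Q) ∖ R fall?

2

(P ∪ Q) ∖ R splits into 2 disjoint pieces (area 4.5055, area 32.8333).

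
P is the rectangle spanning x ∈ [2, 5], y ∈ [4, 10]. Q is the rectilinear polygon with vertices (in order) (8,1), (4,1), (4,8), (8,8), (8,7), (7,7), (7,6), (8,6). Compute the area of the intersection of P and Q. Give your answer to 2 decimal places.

4.00

The intersection is the polygon with vertices (5,4), (4,4), (4,8), (5,8).
By the shoelace formula its area is 4.00.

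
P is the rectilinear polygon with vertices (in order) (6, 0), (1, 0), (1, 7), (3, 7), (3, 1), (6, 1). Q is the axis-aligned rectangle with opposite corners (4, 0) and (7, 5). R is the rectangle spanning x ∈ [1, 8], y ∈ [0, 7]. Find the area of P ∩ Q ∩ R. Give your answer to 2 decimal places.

The intersection is the polygon with vertices (4,1), (6,1), (6,0), (4,0).
By the shoelace formula its area is 2.00.

2.00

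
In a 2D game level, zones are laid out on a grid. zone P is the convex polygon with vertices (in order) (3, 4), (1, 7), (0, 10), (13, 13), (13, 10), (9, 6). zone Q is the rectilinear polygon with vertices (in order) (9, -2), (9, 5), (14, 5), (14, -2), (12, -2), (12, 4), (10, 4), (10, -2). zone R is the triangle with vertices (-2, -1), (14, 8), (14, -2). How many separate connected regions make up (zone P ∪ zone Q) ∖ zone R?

(zone P ∪ zone Q) ∖ zone R splits into 3 disjoint pieces (area 68, area 0.125, area 0.2812).

3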